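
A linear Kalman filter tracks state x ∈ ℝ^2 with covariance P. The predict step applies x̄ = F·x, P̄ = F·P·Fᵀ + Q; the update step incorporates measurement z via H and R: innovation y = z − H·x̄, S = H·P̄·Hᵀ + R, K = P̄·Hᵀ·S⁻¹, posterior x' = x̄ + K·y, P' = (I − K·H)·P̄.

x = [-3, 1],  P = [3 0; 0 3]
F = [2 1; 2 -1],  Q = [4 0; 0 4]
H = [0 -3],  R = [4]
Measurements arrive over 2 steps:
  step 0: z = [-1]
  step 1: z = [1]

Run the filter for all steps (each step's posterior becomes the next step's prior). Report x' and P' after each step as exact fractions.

step 0: x' = [-281/175, 29/175], P' = [2596/175 36/175; 36/175 76/175]
step 1: x' = [-5429/24961, -8853/24961], P' = [246204/24961 10308/24961; 10308/24961 11016/24961]

step 0: x̄ = F·x = [-5, -7]
step 0: P̄ = F·P·Fᵀ + Q = [19 9; 9 19]
step 0: y = z − H·x̄ = [-22]
step 0: S = H·P̄·Hᵀ + R = [175]
step 0: K = P̄·Hᵀ·S⁻¹ = [-27/175; -57/175]
step 0: x' = x̄ + K·y = [-281/175, 29/175]
step 0: P' = (I − K·H)·P̄ = [2596/175 36/175; 36/175 76/175]
step 1: x̄ = F·x = [-533/175, -591/175]
step 1: P̄ = F·P·Fᵀ + Q = [11304/175 10308/175; 10308/175 11016/175]
step 1: y = z − H·x̄ = [-1598/175]
step 1: S = H·P̄·Hᵀ + R = [99844/175]
step 1: K = P̄·Hᵀ·S⁻¹ = [-7731/24961; -8262/24961]
step 1: x' = x̄ + K·y = [-5429/24961, -8853/24961]
step 1: P' = (I − K·H)·P̄ = [246204/24961 10308/24961; 10308/24961 11016/24961]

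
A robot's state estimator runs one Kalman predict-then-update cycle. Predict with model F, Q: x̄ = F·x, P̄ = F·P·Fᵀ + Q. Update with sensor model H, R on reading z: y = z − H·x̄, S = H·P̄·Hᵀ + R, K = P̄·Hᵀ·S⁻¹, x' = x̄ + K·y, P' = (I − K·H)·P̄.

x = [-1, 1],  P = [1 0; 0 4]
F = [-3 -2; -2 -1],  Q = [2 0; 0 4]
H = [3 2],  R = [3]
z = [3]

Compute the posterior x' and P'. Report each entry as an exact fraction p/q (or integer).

x' = [122/231, 5/7]
P' = [593/462 -11/7; -11/7 18/7]

x̄ = F·x = [1, 1]
P̄ = F·P·Fᵀ + Q = [27 14; 14 12]
y = z − H·x̄ = [-2]
S = H·P̄·Hᵀ + R = [462]
K = P̄·Hᵀ·S⁻¹ = [109/462; 1/7]
x' = x̄ + K·y = [122/231, 5/7]
P' = (I − K·H)·P̄ = [593/462 -11/7; -11/7 18/7]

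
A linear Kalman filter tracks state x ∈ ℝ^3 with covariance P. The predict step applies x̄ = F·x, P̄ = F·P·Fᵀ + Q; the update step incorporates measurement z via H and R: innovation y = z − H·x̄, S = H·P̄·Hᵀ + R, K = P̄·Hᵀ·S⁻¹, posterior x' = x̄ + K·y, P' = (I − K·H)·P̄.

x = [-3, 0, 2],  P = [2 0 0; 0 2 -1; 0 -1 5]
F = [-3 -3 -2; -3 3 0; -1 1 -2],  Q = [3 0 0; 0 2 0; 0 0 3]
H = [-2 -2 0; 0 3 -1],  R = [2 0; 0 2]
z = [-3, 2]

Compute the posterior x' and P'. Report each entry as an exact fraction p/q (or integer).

x' = [75358/32857, -25283/32857, -146803/32857]
P' = [85045/32857 -71090/32857 -193274/32857; -71090/32857 73430/32857 200098/32857; -193274/32857 200098/32857 604652/32857]

x̄ = F·x = [5, 9, -1]
P̄ = F·P·Fᵀ + Q = [47 6 16; 6 38 18; 16 18 31]
y = z − H·x̄ = [25, -26]
S = H·P̄·Hᵀ + R = [390 -196; -196 267]
K = P̄·Hᵀ·S⁻¹ = [-13955/32857 -9998/32857; -2340/32857 10096/32857; -6824/32857 -2179/32857]
x' = x̄ + K·y = [75358/32857, -25283/32857, -146803/32857]
P' = (I − K·H)·P̄ = [85045/32857 -71090/32857 -193274/32857; -71090/32857 73430/32857 200098/32857; -193274/32857 200098/32857 604652/32857]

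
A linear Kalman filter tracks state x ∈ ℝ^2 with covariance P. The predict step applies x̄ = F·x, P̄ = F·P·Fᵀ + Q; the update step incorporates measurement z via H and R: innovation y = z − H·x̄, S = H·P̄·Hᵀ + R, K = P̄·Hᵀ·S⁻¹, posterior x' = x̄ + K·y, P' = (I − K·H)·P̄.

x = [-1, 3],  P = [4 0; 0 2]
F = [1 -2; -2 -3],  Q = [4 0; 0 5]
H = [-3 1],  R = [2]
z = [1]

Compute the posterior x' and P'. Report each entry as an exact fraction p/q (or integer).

x' = [-555/161, -1478/161]
P' = [640/161 1832/161; 1832/161 5550/161]

x̄ = F·x = [-7, -7]
P̄ = F·P·Fᵀ + Q = [16 4; 4 39]
y = z − H·x̄ = [-13]
S = H·P̄·Hᵀ + R = [161]
K = P̄·Hᵀ·S⁻¹ = [-44/161; 27/161]
x' = x̄ + K·y = [-555/161, -1478/161]
P' = (I − K·H)·P̄ = [640/161 1832/161; 1832/161 5550/161]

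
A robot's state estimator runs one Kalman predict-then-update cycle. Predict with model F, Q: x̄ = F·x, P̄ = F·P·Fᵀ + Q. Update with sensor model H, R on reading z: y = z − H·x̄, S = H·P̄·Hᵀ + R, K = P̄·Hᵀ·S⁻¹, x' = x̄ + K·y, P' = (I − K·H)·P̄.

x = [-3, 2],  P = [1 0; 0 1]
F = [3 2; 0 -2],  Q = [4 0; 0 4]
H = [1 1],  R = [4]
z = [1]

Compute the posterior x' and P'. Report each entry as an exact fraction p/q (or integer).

x̄ = F·x = [-5, -4]
P̄ = F·P·Fᵀ + Q = [17 -4; -4 8]
y = z − H·x̄ = [10]
S = H·P̄·Hᵀ + R = [21]
K = P̄·Hᵀ·S⁻¹ = [13/21; 4/21]
x' = x̄ + K·y = [25/21, -44/21]
P' = (I − K·H)·P̄ = [188/21 -136/21; -136/21 152/21]

x' = [25/21, -44/21]
P' = [188/21 -136/21; -136/21 152/21]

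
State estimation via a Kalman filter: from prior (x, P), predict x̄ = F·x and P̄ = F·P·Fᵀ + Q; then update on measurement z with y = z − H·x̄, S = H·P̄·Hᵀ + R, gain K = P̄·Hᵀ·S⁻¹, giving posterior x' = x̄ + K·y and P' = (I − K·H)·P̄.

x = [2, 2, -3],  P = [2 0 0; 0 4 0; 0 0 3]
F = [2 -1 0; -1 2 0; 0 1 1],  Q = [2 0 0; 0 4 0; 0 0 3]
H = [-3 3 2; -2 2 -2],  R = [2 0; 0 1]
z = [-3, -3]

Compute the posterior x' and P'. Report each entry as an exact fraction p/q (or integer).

x' = [64357/23347, 36415/23347, 6245/23347]
P' = [60024/23347 58798/23347 396/23347; 58798/23347 60368/23347 864/23347; 396/23347 864/23347 3886/23347]

x̄ = F·x = [2, 2, -1]
P̄ = F·P·Fᵀ + Q = [14 -12 -4; -12 22 8; -4 8 10]
y = z − H·x̄ = [-1, -5]
S = H·P̄·Hᵀ + R = [726 296; 296 185]
K = P̄·Hᵀ·S⁻¹ = [-39/631 -3244/23347; 87/631 1412/23347; 124/631 -6836/23347]
x' = x̄ + K·y = [64357/23347, 36415/23347, 6245/23347]
P' = (I − K·H)·P̄ = [60024/23347 58798/23347 396/23347; 58798/23347 60368/23347 864/23347; 396/23347 864/23347 3886/23347]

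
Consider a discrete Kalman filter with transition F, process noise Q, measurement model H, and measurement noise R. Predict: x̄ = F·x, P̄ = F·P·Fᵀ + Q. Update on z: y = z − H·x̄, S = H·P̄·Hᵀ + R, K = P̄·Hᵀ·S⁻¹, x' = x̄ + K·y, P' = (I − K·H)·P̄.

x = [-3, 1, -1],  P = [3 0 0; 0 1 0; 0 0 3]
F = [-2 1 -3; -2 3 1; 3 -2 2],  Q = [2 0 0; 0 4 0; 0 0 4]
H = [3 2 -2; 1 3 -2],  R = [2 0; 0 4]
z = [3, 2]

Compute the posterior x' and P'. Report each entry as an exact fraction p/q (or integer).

x̄ = F·x = [10, 8, -13]
P̄ = F·P·Fᵀ + Q = [42 6 -38; 6 28 -18; -38 -18 47]
y = z − H·x̄ = [-69, -58]
S = H·P̄·Hᵀ + R = [1352 1032; 1032 890]
K = P̄·Hᵀ·S⁻¹ = [12527/34564 -2311/8641; -8033/34564 3552/8641; -3151/17282 21/8641]
x' = x̄ + K·y = [17429/34564, 6725/34564, -9683/17282]
P' = (I − K·H)·P̄ = [14047/17282 -2921/17282 5943/8641; -2921/17282 30607/17282 15121/8641; 5943/8641 15121/8641 25611/8641]

x' = [17429/34564, 6725/34564, -9683/17282]
P' = [14047/17282 -2921/17282 5943/8641; -2921/17282 30607/17282 15121/8641; 5943/8641 15121/8641 25611/8641]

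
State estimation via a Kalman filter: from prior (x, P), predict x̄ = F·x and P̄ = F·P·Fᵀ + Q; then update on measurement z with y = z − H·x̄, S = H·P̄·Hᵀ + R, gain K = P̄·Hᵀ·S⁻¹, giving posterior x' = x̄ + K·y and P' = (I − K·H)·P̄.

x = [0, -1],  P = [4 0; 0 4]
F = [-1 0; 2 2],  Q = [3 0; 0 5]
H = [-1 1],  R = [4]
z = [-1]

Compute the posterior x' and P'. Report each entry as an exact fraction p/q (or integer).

x̄ = F·x = [0, -2]
P̄ = F·P·Fᵀ + Q = [7 -8; -8 37]
y = z − H·x̄ = [1]
S = H·P̄·Hᵀ + R = [64]
K = P̄·Hᵀ·S⁻¹ = [-15/64; 45/64]
x' = x̄ + K·y = [-15/64, -83/64]
P' = (I − K·H)·P̄ = [223/64 163/64; 163/64 343/64]

x' = [-15/64, -83/64]
P' = [223/64 163/64; 163/64 343/64]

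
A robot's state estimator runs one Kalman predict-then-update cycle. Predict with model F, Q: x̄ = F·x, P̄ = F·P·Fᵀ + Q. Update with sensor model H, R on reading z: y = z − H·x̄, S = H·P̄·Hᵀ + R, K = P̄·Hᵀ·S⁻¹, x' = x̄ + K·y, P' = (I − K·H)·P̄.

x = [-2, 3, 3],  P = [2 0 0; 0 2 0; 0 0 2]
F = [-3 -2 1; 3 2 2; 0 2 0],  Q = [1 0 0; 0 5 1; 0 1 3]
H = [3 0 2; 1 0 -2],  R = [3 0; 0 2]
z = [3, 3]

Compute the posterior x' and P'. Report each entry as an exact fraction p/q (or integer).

x̄ = F·x = [3, 6, 6]
P̄ = F·P·Fᵀ + Q = [29 -22 -8; -22 39 9; -8 9 11]
y = z − H·x̄ = [-18, 12]
S = H·P̄·Hᵀ + R = [212 75; 75 107]
K = P̄·Hᵀ·S⁻¹ = [4222/17059 4215/17059; -2136/17059 -4880/17059; 2036/17059 -6210/17059]
x' = x̄ + K·y = [25761/17059, 82242/17059, -8814/17059]
P' = (I − K·H)·P̄ = [5274/17059 -4042/17059 -1578/17059; -4042/17059 367573/17059 2859/17059; -1578/17059 2859/17059 5421/17059]

x' = [25761/17059, 82242/17059, -8814/17059]
P' = [5274/17059 -4042/17059 -1578/17059; -4042/17059 367573/17059 2859/17059; -1578/17059 2859/17059 5421/17059]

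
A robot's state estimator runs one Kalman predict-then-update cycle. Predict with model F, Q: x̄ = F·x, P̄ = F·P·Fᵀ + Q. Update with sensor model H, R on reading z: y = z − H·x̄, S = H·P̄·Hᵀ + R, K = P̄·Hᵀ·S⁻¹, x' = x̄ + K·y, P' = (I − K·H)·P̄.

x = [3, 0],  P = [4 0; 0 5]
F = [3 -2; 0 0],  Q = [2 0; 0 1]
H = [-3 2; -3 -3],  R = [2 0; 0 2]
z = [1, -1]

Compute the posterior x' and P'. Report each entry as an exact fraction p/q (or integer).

x' = [-25/632, 647/1896]
P' = [145/1264 -29/1264; -29/1264 523/3792]

x̄ = F·x = [9, 0]
P̄ = F·P·Fᵀ + Q = [58 0; 0 1]
y = z − H·x̄ = [28, 26]
S = H·P̄·Hᵀ + R = [528 516; 516 533]
K = P̄·Hᵀ·S⁻¹ = [-493/2528 -87/632; 1307/7584 -109/632]
x' = x̄ + K·y = [-25/632, 647/1896]
P' = (I − K·H)·P̄ = [145/1264 -29/1264; -29/1264 523/3792]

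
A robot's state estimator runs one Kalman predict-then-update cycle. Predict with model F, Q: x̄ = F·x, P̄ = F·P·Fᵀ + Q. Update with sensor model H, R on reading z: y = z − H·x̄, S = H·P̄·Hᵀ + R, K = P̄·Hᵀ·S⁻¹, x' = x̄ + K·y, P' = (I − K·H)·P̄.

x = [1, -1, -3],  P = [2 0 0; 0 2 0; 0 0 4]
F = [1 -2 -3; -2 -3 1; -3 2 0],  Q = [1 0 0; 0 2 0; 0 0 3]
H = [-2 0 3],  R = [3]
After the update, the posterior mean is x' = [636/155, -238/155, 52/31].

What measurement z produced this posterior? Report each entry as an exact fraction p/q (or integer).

x̄ = F·x = [12, -2, -5]
P̄ = F·P·Fᵀ + Q = [47 -4 -14; -4 32 0; -14 0 29]
S = H·P̄·Hᵀ + R = [620]
K = P̄·Hᵀ·S⁻¹ = [-34/155; 2/155; 23/124]
x' − x̄ = [-1224/155, 72/155, 207/31] = K·y
y = (KᵀK)⁻¹·Kᵀ·(x' − x̄) = [36]
z = y + H·x̄ = [36] + [-39] = [-3]

z = [-3]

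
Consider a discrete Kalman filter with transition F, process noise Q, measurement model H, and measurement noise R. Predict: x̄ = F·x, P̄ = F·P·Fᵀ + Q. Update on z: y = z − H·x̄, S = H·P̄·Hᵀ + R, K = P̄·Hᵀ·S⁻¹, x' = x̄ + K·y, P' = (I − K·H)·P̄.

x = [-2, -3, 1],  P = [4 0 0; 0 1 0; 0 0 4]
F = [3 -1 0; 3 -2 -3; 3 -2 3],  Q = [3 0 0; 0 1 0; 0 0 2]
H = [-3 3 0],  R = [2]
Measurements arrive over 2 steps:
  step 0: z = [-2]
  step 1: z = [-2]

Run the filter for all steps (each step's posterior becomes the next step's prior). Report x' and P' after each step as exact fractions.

step 0: x̄ = F·x = [-3, -3, 3]
step 0: P̄ = F·P·Fᵀ + Q = [40 38 38; 38 77 4; 38 4 78]
step 0: y = z − H·x̄ = [-2]
step 0: S = H·P̄·Hᵀ + R = [371]
step 0: K = P̄·Hᵀ·S⁻¹ = [-6/371; 117/371; -102/371]
step 0: x' = x̄ + K·y = [-1101/371, -1347/371, 1317/371]
step 0: P' = (I − K·H)·P̄ = [14804/371 14800/371 13486/371; 14800/371 14878/371 13418/371; 13486/371 13418/371 18534/371]
step 1: x̄ = F·x = [-1956/371, -4560/371, 3342/371]
step 1: P̄ = F·P·Fᵀ + Q = [60427/371 -51328/371 110912/371; -51328/371 100593/371 -151658/371; 110912/371 -151658/371 264428/371]
step 1: y = z − H·x̄ = [1010/53]
step 1: S = H·P̄·Hᵀ + R = [339118/53]
step 1: K = P̄·Hᵀ·S⁻¹ = [-47895/339118; 65109/339118; -56265/169559]
step 1: x' = x̄ + K·y = [-9452193/1186913, -10245825/1186913, 3186276/1186913]
step 1: P' = (I − K·H)·P̄ = [83667287/2373826 83443777/2373826 -1085989/1186913; 83443777/2373826 83747619/2373826 -1348559/1186913; -1085989/1186913 -1348559/1186913 9729134/1186913]

step 0: x' = [-1101/371, -1347/371, 1317/371], P' = [14804/371 14800/371 13486/371; 14800/371 14878/371 13418/371; 13486/371 13418/371 18534/371]
step 1: x' = [-9452193/1186913, -10245825/1186913, 3186276/1186913], P' = [83667287/2373826 83443777/2373826 -1085989/1186913; 83443777/2373826 83747619/2373826 -1348559/1186913; -1085989/1186913 -1348559/1186913 9729134/1186913]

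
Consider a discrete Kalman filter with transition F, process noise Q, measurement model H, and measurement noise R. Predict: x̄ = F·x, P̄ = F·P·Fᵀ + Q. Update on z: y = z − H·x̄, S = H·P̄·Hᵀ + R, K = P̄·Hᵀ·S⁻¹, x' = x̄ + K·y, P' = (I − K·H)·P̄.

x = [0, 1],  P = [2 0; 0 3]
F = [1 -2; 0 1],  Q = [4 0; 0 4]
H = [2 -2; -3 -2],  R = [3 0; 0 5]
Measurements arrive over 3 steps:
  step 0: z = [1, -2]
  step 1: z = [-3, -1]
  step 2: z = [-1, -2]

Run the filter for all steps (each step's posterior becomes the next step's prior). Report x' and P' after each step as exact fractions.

step 0: x̄ = F·x = [-2, 1]
step 0: P̄ = F·P·Fᵀ + Q = [18 -6; -6 7]
step 0: y = z − H·x̄ = [7, -6]
step 0: S = H·P̄·Hᵀ + R = [151 -92; -92 123]
step 0: K = P̄·Hᵀ·S⁻¹ = [2040/10109 -1926/10109; -2830/10109 -1788/10109]
step 0: x' = x̄ + K·y = [5618/10109, 1027/10109]
step 0: P' = (I − K·H)·P̄ = [3150/10109 90/10109; 90/10109 4335/10109]
step 1: x̄ = F·x = [324/919, 1027/10109]
step 1: P̄ = F·P·Fᵀ + Q = [5506/919 -780/919; -780/919 44771/10109]
step 1: y = z − H·x̄ = [-35401/10109, 2637/10109]
step 1: S = H·P̄·Hᵀ + R = [520315/10109 -201472/10109; -201472/10109 671763/10109]
step 1: K = P̄·Hᵀ·S⁻¹ = [256980/1328723 -248378/1328723; -8362130/30560629 -5410486/30560629]
step 1: x' = x̄ + K·y = [-496266/1328723, 30976959/30560629]
step 1: P' = (I − K·H)·P̄ = [402566/1328723 17096/1328723; 17096/1328723 12936403/30560629]
step 2: x̄ = F·x = [-73368036/30560629, 30976959/30560629]
step 2: P̄ = F·P·Fᵀ + Q = [181674314/30560629 -25479598/30560629; -25479598/30560629 135178919/30560629]
step 2: y = z − H·x̄ = [178129361/30560629, -19933768/2778239]
step 2: S = H·P̄·Hᵀ + R = [1562931603/30560629 -54571764/2778239; -54571764/2778239 183893861/2778239]
step 2: K = P̄·Hᵀ·S⁻¹ = [1968742520/10184495977 -1903259422/10184495977; -8359100170/30553487931 -1803211188/10184495977]
step 2: x' = x̄ + K·y = [680772276/10184495977, 21060795439/30553487931]
step 2: P' = (I − K·H)·P̄ = [3084504934/10184495977 131391154/10184495977; 131391154/10184495977 4310941239/10184495977]

step 0: x' = [5618/10109, 1027/10109], P' = [3150/10109 90/10109; 90/10109 4335/10109]
step 1: x' = [-496266/1328723, 30976959/30560629], P' = [402566/1328723 17096/1328723; 17096/1328723 12936403/30560629]
step 2: x' = [680772276/10184495977, 21060795439/30553487931], P' = [3084504934/10184495977 131391154/10184495977; 131391154/10184495977 4310941239/10184495977]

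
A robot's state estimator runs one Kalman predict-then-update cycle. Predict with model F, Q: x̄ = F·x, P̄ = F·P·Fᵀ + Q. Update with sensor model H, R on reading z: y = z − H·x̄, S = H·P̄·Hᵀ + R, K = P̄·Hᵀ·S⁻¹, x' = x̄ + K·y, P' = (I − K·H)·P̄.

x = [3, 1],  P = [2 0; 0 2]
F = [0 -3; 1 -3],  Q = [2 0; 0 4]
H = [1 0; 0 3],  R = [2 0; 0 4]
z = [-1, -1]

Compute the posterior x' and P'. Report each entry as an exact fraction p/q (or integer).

x̄ = F·x = [-3, 0]
P̄ = F·P·Fᵀ + Q = [20 18; 18 24]
y = z − H·x̄ = [2, -1]
S = H·P̄·Hᵀ + R = [22 54; 54 220]
K = P̄·Hᵀ·S⁻¹ = [371/481 27/481; 18/481 153/481]
x' = x̄ + K·y = [-56/37, -9/37]
P' = (I − K·H)·P̄ = [742/481 36/481; 36/481 204/481]

x' = [-56/37, -9/37]
P' = [742/481 36/481; 36/481 204/481]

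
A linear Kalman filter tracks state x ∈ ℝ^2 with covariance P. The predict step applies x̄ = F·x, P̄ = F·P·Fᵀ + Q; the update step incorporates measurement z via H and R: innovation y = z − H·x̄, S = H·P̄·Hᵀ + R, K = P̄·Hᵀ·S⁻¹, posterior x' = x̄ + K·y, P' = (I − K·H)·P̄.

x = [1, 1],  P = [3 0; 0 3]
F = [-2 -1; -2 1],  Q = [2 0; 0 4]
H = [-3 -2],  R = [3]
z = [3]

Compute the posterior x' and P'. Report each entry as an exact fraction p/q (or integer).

x̄ = F·x = [-3, -1]
P̄ = F·P·Fᵀ + Q = [17 9; 9 19]
y = z − H·x̄ = [-8]
S = H·P̄·Hᵀ + R = [340]
K = P̄·Hᵀ·S⁻¹ = [-69/340; -13/68]
x' = x̄ + K·y = [-117/85, 9/17]
P' = (I − K·H)·P̄ = [1019/340 -285/68; -285/68 447/68]

x' = [-117/85, 9/17]
P' = [1019/340 -285/68; -285/68 447/68]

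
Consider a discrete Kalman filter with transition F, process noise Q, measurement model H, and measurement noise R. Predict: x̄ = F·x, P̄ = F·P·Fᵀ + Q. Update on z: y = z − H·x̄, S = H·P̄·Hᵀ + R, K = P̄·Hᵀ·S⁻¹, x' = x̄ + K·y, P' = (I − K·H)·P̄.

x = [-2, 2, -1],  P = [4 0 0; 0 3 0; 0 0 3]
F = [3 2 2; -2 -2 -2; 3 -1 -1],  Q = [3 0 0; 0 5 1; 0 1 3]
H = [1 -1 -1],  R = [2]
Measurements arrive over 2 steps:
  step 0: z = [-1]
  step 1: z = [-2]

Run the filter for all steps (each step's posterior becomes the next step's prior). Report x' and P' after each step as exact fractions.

step 0: x̄ = F·x = [-4, 2, -7]
step 0: P̄ = F·P·Fᵀ + Q = [63 -48 24; -48 45 -11; 24 -11 45]
step 0: y = z − H·x̄ = [-2]
step 0: S = H·P̄·Hᵀ + R = [181]
step 0: K = P̄·Hᵀ·S⁻¹ = [87/181; -82/181; -10/181]
step 0: x' = x̄ + K·y = [-898/181, 526/181, -1247/181]
step 0: P' = (I − K·H)·P̄ = [3834/181 -1554/181 5214/181; -1554/181 1421/181 -2811/181; 5214/181 -2811/181 8045/181]
step 1: x̄ = F·x = [-4136/181, 3238/181, -1973/181]
step 1: P̄ = F·P·Fᵀ + Q = [94345/181 -74980/181 37798/181; -74980/181 60897/181 -29775/181; 37798/181 -29775/181 16933/181]
step 1: y = z − H·x̄ = [5039/181]
step 1: S = H·P̄·Hᵀ + R = [187351/181]
step 1: K = P̄·Hᵀ·S⁻¹ = [131527/187351; -106102/187351; 50640/187351]
step 1: x' = x̄ + K·y = [-619443/187351, 397760/187351, -632423/187351]
step 1: P' = (I − K·H)·P̄ = [2078886/187351 -509946/187351 2325778/187351; -509946/187351 836903/187351 -1134645/187351; 2325778/187351 -1134645/187351 3359143/187351]

step 0: x' = [-898/181, 526/181, -1247/181], P' = [3834/181 -1554/181 5214/181; -1554/181 1421/181 -2811/181; 5214/181 -2811/181 8045/181]
step 1: x' = [-619443/187351, 397760/187351, -632423/187351], P' = [2078886/187351 -509946/187351 2325778/187351; -509946/187351 836903/187351 -1134645/187351; 2325778/187351 -1134645/187351 3359143/187351]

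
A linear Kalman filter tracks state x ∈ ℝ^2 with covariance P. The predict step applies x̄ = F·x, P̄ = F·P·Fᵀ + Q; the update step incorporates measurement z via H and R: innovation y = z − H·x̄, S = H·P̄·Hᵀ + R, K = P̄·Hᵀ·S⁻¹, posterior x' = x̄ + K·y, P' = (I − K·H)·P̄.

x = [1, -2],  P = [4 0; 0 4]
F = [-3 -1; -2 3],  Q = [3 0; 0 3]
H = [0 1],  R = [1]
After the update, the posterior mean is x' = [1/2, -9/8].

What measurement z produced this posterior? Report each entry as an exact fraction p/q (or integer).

x̄ = F·x = [-1, -8]
P̄ = F·P·Fᵀ + Q = [43 12; 12 55]
S = H·P̄·Hᵀ + R = [56]
K = P̄·Hᵀ·S⁻¹ = [3/14; 55/56]
x' − x̄ = [3/2, 55/8] = K·y
y = (KᵀK)⁻¹·Kᵀ·(x' − x̄) = [7]
z = y + H·x̄ = [7] + [-8] = [-1]

z = [-1]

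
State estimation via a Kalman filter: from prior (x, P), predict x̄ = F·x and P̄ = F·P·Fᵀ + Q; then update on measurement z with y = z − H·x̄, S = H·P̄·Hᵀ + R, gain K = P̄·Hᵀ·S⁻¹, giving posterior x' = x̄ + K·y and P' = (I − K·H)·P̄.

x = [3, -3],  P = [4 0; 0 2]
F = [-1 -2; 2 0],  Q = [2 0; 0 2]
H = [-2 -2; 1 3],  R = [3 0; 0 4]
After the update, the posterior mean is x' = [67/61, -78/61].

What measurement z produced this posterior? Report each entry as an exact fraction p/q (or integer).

x̄ = F·x = [3, 6]
P̄ = F·P·Fᵀ + Q = [14 -8; -8 18]
S = H·P̄·Hᵀ + R = [67 -72; -72 132]
K = P̄·Hᵀ·S⁻¹ = [-192/305 -767/1830; 56/305 821/1830]
x' − x̄ = [-116/61, -444/61] = K·y
y = (KᵀK)⁻¹·Kᵀ·(x' − x̄) = [19, -24]
z = y + H·x̄ = [19, -24] + [-18, 21] = [1, -3]

z = [1, -3]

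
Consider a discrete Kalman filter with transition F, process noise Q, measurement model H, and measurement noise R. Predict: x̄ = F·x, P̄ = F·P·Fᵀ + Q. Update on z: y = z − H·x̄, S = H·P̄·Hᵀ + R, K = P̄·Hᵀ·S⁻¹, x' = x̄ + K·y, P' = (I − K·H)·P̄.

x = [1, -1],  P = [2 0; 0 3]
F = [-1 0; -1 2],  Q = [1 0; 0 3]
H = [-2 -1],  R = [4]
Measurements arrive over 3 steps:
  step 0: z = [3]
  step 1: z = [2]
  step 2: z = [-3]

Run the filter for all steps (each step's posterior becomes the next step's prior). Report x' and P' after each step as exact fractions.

step 0: x̄ = F·x = [-1, -3]
step 0: P̄ = F·P·Fᵀ + Q = [3 2; 2 17]
step 0: y = z − H·x̄ = [-2]
step 0: S = H·P̄·Hᵀ + R = [41]
step 0: K = P̄·Hᵀ·S⁻¹ = [-8/41; -21/41]
step 0: x' = x̄ + K·y = [-25/41, -81/41]
step 0: P' = (I − K·H)·P̄ = [59/41 -86/41; -86/41 256/41]
step 1: x̄ = F·x = [25/41, -137/41]
step 1: P̄ = F·P·Fᵀ + Q = [100/41 231/41; 231/41 1550/41]
step 1: y = z − H·x̄ = [-5/41]
step 1: S = H·P̄·Hᵀ + R = [3038/41]
step 1: K = P̄·Hᵀ·S⁻¹ = [-431/3038; -1006/1519]
step 1: x' = x̄ + K·y = [1905/3038, -4953/1519]
step 1: P' = (I − K·H)·P̄ = [2879/3038 -2017/1519; -2017/1519 8058/1519]
step 2: x̄ = F·x = [-1905/3038, -21717/3038]
step 2: P̄ = F·P·Fᵀ + Q = [5917/3038 10947/3038; 10947/3038 92593/3038]
step 2: y = z − H·x̄ = [-34641/3038]
step 2: S = H·P̄·Hᵀ + R = [172201/3038]
step 2: K = P̄·Hᵀ·S⁻¹ = [-22781/172201; -114487/172201]
step 2: x' = x̄ + K·y = [151782/172201, 74475/172201]
step 2: P' = (I − K·H)·P̄ = [164562/172201 -238000/172201; -238000/172201 933948/172201]

step 0: x' = [-25/41, -81/41], P' = [59/41 -86/41; -86/41 256/41]
step 1: x' = [1905/3038, -4953/1519], P' = [2879/3038 -2017/1519; -2017/1519 8058/1519]
step 2: x' = [151782/172201, 74475/172201], P' = [164562/172201 -238000/172201; -238000/172201 933948/172201]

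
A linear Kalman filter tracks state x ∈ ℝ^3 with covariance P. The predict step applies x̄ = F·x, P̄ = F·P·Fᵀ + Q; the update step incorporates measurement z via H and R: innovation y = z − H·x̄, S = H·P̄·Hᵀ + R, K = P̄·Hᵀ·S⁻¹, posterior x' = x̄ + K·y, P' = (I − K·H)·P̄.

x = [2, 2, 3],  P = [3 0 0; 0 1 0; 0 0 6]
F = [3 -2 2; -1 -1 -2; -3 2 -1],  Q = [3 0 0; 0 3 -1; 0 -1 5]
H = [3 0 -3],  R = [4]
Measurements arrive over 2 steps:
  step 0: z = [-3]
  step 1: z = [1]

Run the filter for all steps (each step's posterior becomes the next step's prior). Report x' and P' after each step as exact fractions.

step 0: x̄ = F·x = [8, -10, -5]
step 0: P̄ = F·P·Fᵀ + Q = [58 -31 -43; -31 31 18; -43 18 42]
step 0: y = z − H·x̄ = [-42]
step 0: S = H·P̄·Hᵀ + R = [1678]
step 0: K = P̄·Hᵀ·S⁻¹ = [303/1678; -147/1678; -255/1678]
step 0: x' = x̄ + K·y = [349/839, -5303/839, 1160/839]
step 0: P' = (I − K·H)·P̄ = [5515/1678 -7477/1678 5111/1678; -7477/1678 30409/1678 -7281/1678; 5111/1678 -7281/1678 5451/1678]
step 1: x̄ = F·x = [13973/839, 2634/839, -12813/839]
step 1: P̄ = F·P·Fᵀ + Q = [407413/1678 -12752/839 -180791/839; -12752/839 19564/839 7547/839; -180791/839 7547/839 167313/839]
step 1: y = z − H·x̄ = [-79519/839]
step 1: S = H·P̄·Hᵀ + R = [13193539/1678]
step 1: K = P̄·Hᵀ·S⁻¹ = [2306985/13193539; -121794/13193539; -2088624/13193539]
step 1: x' = x̄ + K·y = [1077688/13193539, 52963908/13193539, -3532209/13193539]
step 1: P' = (I − K·H)·P̄ = [31608769/13193539 -33081697/13193539 28532789/13193539; -33081697/13193539 298809902/13193539 -32919305/13193539; 28532789/13193539 -32919305/13193539 31317621/13193539]

step 0: x' = [349/839, -5303/839, 1160/839], P' = [5515/1678 -7477/1678 5111/1678; -7477/1678 30409/1678 -7281/1678; 5111/1678 -7281/1678 5451/1678]
step 1: x' = [1077688/13193539, 52963908/13193539, -3532209/13193539], P' = [31608769/13193539 -33081697/13193539 28532789/13193539; -33081697/13193539 298809902/13193539 -32919305/13193539; 28532789/13193539 -32919305/13193539 31317621/13193539]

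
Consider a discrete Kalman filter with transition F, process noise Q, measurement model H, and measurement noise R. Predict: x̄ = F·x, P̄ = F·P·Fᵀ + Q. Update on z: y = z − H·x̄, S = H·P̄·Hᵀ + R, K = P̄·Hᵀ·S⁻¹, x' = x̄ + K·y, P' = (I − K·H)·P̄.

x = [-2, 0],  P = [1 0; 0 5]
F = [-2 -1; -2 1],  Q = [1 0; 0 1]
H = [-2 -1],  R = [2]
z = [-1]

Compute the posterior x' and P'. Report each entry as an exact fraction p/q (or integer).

x' = [-17/48, 13/6]
P' = [119/48 -25/6; -25/6 26/3]

x̄ = F·x = [4, 4]
P̄ = F·P·Fᵀ + Q = [10 -1; -1 10]
y = z − H·x̄ = [11]
S = H·P̄·Hᵀ + R = [48]
K = P̄·Hᵀ·S⁻¹ = [-19/48; -1/6]
x' = x̄ + K·y = [-17/48, 13/6]
P' = (I − K·H)·P̄ = [119/48 -25/6; -25/6 26/3]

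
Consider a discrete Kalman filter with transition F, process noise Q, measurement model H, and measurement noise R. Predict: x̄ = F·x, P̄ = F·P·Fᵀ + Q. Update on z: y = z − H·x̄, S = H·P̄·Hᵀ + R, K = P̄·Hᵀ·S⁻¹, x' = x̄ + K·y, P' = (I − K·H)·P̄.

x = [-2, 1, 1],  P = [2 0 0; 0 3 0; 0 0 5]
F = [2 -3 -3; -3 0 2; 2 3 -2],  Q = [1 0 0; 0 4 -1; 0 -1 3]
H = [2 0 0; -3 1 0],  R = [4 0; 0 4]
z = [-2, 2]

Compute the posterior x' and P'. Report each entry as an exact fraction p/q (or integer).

x' = [-1972/2989, 230/427, 5388/2989]
P' = [1962/2989 678/427 -7513/2989; 678/427 438/61 -4521/427; -7513/2989 -4521/427 105723/2989]

x̄ = F·x = [-10, 8, -3]
P̄ = F·P·Fᵀ + Q = [81 -42 11; -42 42 -33; 11 -33 58]
y = z − H·x̄ = [18, -36]
S = H·P̄·Hᵀ + R = [328 -570; -570 1027]
K = P̄·Hᵀ·S⁻¹ = [981/2989 -285/2989; 339/427 258/427; -7513/5978 -2277/2989]
x' = x̄ + K·y = [-1972/2989, 230/427, 5388/2989]
P' = (I − K·H)·P̄ = [1962/2989 678/427 -7513/2989; 678/427 438/61 -4521/427; -7513/2989 -4521/427 105723/2989]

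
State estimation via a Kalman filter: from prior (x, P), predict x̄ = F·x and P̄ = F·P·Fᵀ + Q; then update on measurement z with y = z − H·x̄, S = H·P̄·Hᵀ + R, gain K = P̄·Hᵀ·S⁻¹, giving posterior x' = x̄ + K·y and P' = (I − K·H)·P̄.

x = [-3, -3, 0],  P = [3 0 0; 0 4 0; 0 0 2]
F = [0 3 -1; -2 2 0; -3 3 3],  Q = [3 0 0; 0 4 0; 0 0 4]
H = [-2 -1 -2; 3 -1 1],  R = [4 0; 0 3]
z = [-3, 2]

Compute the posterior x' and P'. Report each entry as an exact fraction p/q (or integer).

x' = [1895/3882, 3157/3882, 12169/15528]
P' = [1724/647 5338/1941 -8048/1941; 5338/1941 8320/1941 -8555/1941; -8048/1941 -8555/1941 55861/7764]

x̄ = F·x = [-9, 0, 0]
P̄ = F·P·Fᵀ + Q = [41 24 30; 24 32 42; 30 42 85]
y = z − H·x̄ = [-21, 29]
S = H·P̄·Hᵀ + R = [1044 -606; -606 441]
K = P̄·Hᵀ·S⁻¹ = [69/1294 710/1941; -943/3882 -287/1941; -6559/15528 -2165/7764]
x' = x̄ + K·y = [1895/3882, 3157/3882, 12169/15528]
P' = (I − K·H)·P̄ = [1724/647 5338/1941 -8048/1941; 5338/1941 8320/1941 -8555/1941; -8048/1941 -8555/1941 55861/7764]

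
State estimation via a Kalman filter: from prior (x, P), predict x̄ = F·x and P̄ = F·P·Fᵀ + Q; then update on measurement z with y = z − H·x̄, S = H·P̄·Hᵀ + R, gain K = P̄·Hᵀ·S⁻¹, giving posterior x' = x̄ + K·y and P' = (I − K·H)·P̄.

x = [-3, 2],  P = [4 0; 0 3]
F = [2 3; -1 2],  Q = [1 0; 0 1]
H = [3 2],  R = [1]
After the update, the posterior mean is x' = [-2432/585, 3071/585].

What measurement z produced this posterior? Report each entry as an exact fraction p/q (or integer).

x̄ = F·x = [0, 7]
P̄ = F·P·Fᵀ + Q = [44 10; 10 17]
S = H·P̄·Hᵀ + R = [585]
K = P̄·Hᵀ·S⁻¹ = [152/585; 64/585]
x' − x̄ = [-2432/585, -1024/585] = K·y
y = (KᵀK)⁻¹·Kᵀ·(x' − x̄) = [-16]
z = y + H·x̄ = [-16] + [14] = [-2]

z = [-2]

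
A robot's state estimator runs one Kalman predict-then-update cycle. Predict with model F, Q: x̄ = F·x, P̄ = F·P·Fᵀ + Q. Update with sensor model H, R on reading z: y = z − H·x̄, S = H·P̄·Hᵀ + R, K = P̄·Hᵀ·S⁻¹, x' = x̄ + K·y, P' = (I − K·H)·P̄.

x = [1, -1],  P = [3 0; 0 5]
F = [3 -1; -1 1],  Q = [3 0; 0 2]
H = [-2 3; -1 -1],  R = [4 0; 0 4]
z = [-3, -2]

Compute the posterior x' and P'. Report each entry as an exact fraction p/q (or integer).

x̄ = F·x = [4, -2]
P̄ = F·P·Fᵀ + Q = [35 -14; -14 10]
y = z − H·x̄ = [11, 0]
S = H·P̄·Hᵀ + R = [402 54; 54 21]
K = P̄·Hᵀ·S⁻¹ = [-203/921 -133/307; 167/921 -254/921]
x' = x̄ + K·y = [1451/921, -5/921]
P' = (I − K·H)·P̄ = [1120/921 476/921; 476/921 180/307]

x' = [1451/921, -5/921]
P' = [1120/921 476/921; 476/921 180/307]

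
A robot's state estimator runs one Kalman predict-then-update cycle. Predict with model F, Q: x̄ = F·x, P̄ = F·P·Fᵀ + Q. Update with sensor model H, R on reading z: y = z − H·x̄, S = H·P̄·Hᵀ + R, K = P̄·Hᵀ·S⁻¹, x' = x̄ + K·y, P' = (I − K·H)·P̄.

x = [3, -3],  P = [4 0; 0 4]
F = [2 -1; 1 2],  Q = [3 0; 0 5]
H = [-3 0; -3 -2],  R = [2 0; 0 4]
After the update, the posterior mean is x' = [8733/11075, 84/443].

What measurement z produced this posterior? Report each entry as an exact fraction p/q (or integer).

z = [-2, -3]

x̄ = F·x = [9, -3]
P̄ = F·P·Fᵀ + Q = [23 0; 0 25]
S = H·P̄·Hᵀ + R = [209 207; 207 311]
K = P̄·Hᵀ·S⁻¹ = [-3588/11075 -69/11075; 207/443 -209/443]
x' − x̄ = [-90942/11075, 1413/443] = K·y
y = (KᵀK)⁻¹·Kᵀ·(x' − x̄) = [25, 18]
z = y + H·x̄ = [25, 18] + [-27, -21] = [-2, -3]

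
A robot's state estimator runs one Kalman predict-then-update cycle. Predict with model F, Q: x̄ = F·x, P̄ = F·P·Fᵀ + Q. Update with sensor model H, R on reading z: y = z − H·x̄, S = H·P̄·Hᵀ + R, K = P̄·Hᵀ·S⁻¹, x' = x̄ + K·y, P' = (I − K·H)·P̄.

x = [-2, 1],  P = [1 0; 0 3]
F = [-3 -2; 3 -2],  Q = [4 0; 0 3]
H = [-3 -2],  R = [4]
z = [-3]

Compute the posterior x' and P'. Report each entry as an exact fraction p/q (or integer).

x̄ = F·x = [4, -8]
P̄ = F·P·Fᵀ + Q = [25 3; 3 24]
y = z − H·x̄ = [-7]
S = H·P̄·Hᵀ + R = [361]
K = P̄·Hᵀ·S⁻¹ = [-81/361; -3/19]
x' = x̄ + K·y = [2011/361, -131/19]
P' = (I − K·H)·P̄ = [2464/361 -186/19; -186/19 15]

x' = [2011/361, -131/19]
P' = [2464/361 -186/19; -186/19 15]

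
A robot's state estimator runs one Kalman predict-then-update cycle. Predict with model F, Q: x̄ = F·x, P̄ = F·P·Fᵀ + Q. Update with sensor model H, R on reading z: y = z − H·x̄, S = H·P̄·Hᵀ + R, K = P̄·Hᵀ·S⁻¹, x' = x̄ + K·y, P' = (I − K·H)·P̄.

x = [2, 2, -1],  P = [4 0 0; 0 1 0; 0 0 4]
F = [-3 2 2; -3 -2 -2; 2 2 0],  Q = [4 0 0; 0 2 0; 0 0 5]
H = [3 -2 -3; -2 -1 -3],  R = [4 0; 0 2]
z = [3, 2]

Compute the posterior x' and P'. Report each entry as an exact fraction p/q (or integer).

x̄ = F·x = [-4, -8, 8]
P̄ = F·P·Fᵀ + Q = [60 16 -20; 16 58 -28; -20 -28 25]
y = z − H·x̄ = [23, 10]
S = H·P̄·Hᵀ + R = [833 -195; -195 181]
K = P̄·Hᵀ·S⁻¹ = [5707/28187 -5687/28187; 863/56374 -939/56374; -3916/28187 -5309/28187]
x' = x̄ + K·y = [-38357/28187, -440533/56374, 82338/28187]
P' = (I − K·H)·P̄ = [71952/28187 325558/28187 -152696/28187; 325558/28187 1625125/28187 -758434/28187; -152696/28187 -758434/28187 358148/28187]

x' = [-38357/28187, -440533/56374, 82338/28187]
P' = [71952/28187 325558/28187 -152696/28187; 325558/28187 1625125/28187 -758434/28187; -152696/28187 -758434/28187 358148/28187]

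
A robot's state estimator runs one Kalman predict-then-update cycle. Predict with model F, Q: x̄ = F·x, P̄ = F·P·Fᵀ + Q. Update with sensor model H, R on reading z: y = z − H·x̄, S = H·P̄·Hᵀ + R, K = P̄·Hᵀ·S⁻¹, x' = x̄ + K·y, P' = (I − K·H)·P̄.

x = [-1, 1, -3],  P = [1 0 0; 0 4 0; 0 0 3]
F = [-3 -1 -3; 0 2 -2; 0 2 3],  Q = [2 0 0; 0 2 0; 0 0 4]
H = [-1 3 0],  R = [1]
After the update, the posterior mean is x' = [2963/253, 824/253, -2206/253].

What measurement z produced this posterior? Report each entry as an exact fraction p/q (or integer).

z = [-2]

x̄ = F·x = [11, 8, -7]
P̄ = F·P·Fᵀ + Q = [42 10 -35; 10 30 -2; -35 -2 47]
S = H·P̄·Hᵀ + R = [253]
K = P̄·Hᵀ·S⁻¹ = [-12/253; 80/253; 29/253]
x' − x̄ = [180/253, -1200/253, -435/253] = K·y
y = (KᵀK)⁻¹·Kᵀ·(x' − x̄) = [-15]
z = y + H·x̄ = [-15] + [13] = [-2]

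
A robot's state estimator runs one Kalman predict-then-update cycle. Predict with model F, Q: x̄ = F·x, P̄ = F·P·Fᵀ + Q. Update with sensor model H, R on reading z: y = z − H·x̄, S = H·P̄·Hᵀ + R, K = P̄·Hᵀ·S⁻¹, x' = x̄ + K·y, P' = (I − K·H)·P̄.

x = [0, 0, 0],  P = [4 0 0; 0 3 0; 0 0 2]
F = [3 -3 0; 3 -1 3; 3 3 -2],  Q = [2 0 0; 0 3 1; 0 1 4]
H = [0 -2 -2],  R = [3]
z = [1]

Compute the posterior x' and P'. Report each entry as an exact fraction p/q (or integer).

x̄ = F·x = [0, 0, 0]
P̄ = F·P·Fᵀ + Q = [65 45 9; 45 60 16; 9 16 75]
y = z − H·x̄ = [1]
S = H·P̄·Hᵀ + R = [671]
K = P̄·Hᵀ·S⁻¹ = [-108/671; -152/671; -182/671]
x' = x̄ + K·y = [-108/671, -152/671, -182/671]
P' = (I − K·H)·P̄ = [31951/671 13779/671 -13617/671; 13779/671 17156/671 -16928/671; -13617/671 -16928/671 17201/671]

x' = [-108/671, -152/671, -182/671]
P' = [31951/671 13779/671 -13617/671; 13779/671 17156/671 -16928/671; -13617/671 -16928/671 17201/671]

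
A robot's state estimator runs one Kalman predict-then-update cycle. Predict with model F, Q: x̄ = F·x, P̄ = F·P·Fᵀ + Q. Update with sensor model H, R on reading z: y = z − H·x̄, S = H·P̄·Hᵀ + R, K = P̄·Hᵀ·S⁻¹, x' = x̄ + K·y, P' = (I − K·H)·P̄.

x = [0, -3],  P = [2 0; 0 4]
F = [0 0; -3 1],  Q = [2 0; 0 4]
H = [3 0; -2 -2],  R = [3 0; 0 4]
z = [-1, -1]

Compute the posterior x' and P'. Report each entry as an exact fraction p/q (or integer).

x̄ = F·x = [0, -3]
P̄ = F·P·Fᵀ + Q = [2 0; 0 26]
y = z − H·x̄ = [-1, -7]
S = H·P̄·Hᵀ + R = [21 -12; -12 116]
K = P̄·Hᵀ·S⁻¹ = [54/191 -1/191; -52/191 -91/191]
x' = x̄ + K·y = [-47/191, 116/191]
P' = (I − K·H)·P̄ = [54/191 -52/191; -52/191 234/191]

x' = [-47/191, 116/191]
P' = [54/191 -52/191; -52/191 234/191]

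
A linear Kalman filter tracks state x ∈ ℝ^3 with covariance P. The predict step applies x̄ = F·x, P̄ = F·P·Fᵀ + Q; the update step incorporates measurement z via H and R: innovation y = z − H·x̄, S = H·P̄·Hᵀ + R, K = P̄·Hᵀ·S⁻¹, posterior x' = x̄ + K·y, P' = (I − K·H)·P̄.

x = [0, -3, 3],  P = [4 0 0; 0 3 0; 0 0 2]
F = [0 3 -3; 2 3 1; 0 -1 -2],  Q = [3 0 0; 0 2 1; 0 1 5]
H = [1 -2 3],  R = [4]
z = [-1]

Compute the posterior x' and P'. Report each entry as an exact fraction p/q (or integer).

x̄ = F·x = [-18, -6, -3]
P̄ = F·P·Fᵀ + Q = [48 21 3; 21 47 -12; 3 -12 16]
y = z − H·x̄ = [14]
S = H·P̄·Hᵀ + R = [462]
K = P̄·Hᵀ·S⁻¹ = [5/154; -109/462; 25/154]
x' = x̄ + K·y = [-193/11, -307/33, -8/11]
P' = (I − K·H)·P̄ = [7317/154 3779/154 87/154; 3779/154 9833/462 877/154; 87/154 877/154 589/154]

x' = [-193/11, -307/33, -8/11]
P' = [7317/154 3779/154 87/154; 3779/154 9833/462 877/154; 87/154 877/154 589/154]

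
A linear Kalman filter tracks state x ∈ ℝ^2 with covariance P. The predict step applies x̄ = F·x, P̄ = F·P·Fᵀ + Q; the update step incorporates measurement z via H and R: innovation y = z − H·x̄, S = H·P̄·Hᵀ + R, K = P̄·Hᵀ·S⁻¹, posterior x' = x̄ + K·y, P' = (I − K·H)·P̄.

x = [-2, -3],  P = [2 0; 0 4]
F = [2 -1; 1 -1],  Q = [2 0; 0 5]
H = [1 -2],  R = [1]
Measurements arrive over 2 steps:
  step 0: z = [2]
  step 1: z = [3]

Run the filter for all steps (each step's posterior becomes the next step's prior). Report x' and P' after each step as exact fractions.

step 0: x' = [-37/27, -43/27], P' = [374/27 188/27; 188/27 101/27]
step 1: x' = [341/361, -340/361], P' = [20031/722 9851/722; 9851/722 5017/722]

step 0: x̄ = F·x = [-1, 1]
step 0: P̄ = F·P·Fᵀ + Q = [14 8; 8 11]
step 0: y = z − H·x̄ = [5]
step 0: S = H·P̄·Hᵀ + R = [27]
step 0: K = P̄·Hᵀ·S⁻¹ = [-2/27; -14/27]
step 0: x' = x̄ + K·y = [-37/27, -43/27]
step 0: P' = (I − K·H)·P̄ = [374/27 188/27; 188/27 101/27]
step 1: x̄ = F·x = [-31/27, 2/9]
step 1: P̄ = F·P·Fᵀ + Q = [899/27 95/9; 95/9 26/3]
step 1: y = z − H·x̄ = [124/27]
step 1: S = H·P̄·Hᵀ + R = [722/27]
step 1: K = P̄·Hᵀ·S⁻¹ = [329/722; -183/722]
step 1: x' = x̄ + K·y = [341/361, -340/361]
step 1: P' = (I − K·H)·P̄ = [20031/722 9851/722; 9851/722 5017/722]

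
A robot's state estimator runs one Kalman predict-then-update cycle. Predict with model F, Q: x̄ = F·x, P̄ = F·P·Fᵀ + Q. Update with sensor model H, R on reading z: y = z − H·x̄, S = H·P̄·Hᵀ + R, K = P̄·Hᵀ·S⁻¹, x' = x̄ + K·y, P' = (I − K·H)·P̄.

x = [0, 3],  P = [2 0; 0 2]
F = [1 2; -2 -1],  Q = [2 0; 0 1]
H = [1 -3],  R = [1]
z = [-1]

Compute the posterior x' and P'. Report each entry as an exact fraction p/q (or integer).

x̄ = F·x = [6, -3]
P̄ = F·P·Fᵀ + Q = [12 -8; -8 11]
y = z − H·x̄ = [-16]
S = H·P̄·Hᵀ + R = [160]
K = P̄·Hᵀ·S⁻¹ = [9/40; -41/160]
x' = x̄ + K·y = [12/5, 11/10]
P' = (I − K·H)·P̄ = [39/10 49/40; 49/40 79/160]

x' = [12/5, 11/10]
P' = [39/10 49/40; 49/40 79/160]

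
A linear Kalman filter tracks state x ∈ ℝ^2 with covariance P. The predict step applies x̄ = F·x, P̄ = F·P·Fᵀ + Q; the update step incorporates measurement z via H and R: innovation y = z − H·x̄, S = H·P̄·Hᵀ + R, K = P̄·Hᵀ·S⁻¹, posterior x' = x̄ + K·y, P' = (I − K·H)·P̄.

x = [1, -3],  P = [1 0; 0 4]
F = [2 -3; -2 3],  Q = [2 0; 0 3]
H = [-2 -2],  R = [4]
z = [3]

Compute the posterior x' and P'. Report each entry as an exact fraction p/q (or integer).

x̄ = F·x = [11, -11]
P̄ = F·P·Fᵀ + Q = [42 -40; -40 43]
y = z − H·x̄ = [3]
S = H·P̄·Hᵀ + R = [24]
K = P̄·Hᵀ·S⁻¹ = [-1/6; -1/4]
x' = x̄ + K·y = [21/2, -47/4]
P' = (I − K·H)·P̄ = [124/3 -41; -41 83/2]

x' = [21/2, -47/4]
P' = [124/3 -41; -41 83/2]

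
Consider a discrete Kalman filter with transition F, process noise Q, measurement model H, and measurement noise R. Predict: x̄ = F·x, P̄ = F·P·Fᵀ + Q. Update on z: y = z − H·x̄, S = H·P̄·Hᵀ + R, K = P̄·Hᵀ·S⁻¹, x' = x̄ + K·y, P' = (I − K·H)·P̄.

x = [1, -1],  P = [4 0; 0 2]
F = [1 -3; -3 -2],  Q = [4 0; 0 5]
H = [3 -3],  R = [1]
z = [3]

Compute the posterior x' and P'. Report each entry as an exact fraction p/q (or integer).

x̄ = F·x = [4, -1]
P̄ = F·P·Fᵀ + Q = [26 0; 0 49]
y = z − H·x̄ = [-12]
S = H·P̄·Hᵀ + R = [676]
K = P̄·Hᵀ·S⁻¹ = [3/26; -147/676]
x' = x̄ + K·y = [34/13, 272/169]
P' = (I − K·H)·P̄ = [17 441/26; 441/26 11515/676]

x' = [34/13, 272/169]
P' = [17 441/26; 441/26 11515/676]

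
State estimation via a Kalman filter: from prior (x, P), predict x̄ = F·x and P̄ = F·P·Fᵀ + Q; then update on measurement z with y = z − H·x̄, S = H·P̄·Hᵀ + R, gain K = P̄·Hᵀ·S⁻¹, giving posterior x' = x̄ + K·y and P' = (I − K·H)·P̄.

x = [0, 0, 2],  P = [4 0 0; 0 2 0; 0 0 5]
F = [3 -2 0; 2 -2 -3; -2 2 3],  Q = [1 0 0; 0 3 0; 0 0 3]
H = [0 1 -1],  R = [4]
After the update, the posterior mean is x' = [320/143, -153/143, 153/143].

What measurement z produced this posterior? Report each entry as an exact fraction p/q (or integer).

z = [-2]

x̄ = F·x = [0, -6, 6]
P̄ = F·P·Fᵀ + Q = [45 32 -32; 32 72 -69; -32 -69 72]
S = H·P̄·Hᵀ + R = [286]
K = P̄·Hᵀ·S⁻¹ = [32/143; 141/286; -141/286]
x' − x̄ = [320/143, 705/143, -705/143] = K·y
y = (KᵀK)⁻¹·Kᵀ·(x' − x̄) = [10]
z = y + H·x̄ = [10] + [-12] = [-2]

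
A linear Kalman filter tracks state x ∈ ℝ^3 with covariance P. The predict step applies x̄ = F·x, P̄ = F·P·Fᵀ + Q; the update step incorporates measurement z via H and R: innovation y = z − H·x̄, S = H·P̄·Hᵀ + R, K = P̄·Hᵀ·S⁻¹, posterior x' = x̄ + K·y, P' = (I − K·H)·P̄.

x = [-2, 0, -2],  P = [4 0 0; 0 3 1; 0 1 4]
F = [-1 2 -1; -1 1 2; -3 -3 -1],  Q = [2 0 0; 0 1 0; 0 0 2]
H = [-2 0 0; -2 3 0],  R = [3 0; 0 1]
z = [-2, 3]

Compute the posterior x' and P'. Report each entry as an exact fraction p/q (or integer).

x̄ = F·x = [4, -2, 8]
P̄ = F·P·Fᵀ + Q = [18 5 -1; 5 28 -12; -1 -12 75]
y = z − H·x̄ = [6, 17]
S = H·P̄·Hᵀ + R = [75 42; 42 265]
K = P̄·Hᵀ·S⁻¹ = [-2886/6037 -21/6037; -5758/18111 1990/6037; 1958/18111 -878/6037]
x' = x̄ + K·y = [6475/6037, 10240/6037, 37286/6037]
P' = (I − K·H)·P̄ = [4329/6037 2879/6037 -979/6037; 2879/6037 7748/18111 -2836/18111; -979/6037 -2836/18111 1264853/18111]

x' = [6475/6037, 10240/6037, 37286/6037]
P' = [4329/6037 2879/6037 -979/6037; 2879/6037 7748/18111 -2836/18111; -979/6037 -2836/18111 1264853/18111]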